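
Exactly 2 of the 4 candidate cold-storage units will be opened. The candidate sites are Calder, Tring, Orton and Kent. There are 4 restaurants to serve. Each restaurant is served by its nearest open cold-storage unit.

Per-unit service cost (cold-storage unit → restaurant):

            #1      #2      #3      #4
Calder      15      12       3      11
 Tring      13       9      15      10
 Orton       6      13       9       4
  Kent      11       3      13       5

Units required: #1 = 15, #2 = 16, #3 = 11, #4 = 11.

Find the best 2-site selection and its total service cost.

With exactly 2 open, each restaurant uses its cheapest among the chosen.
{Orton, Kent}: #1→Orton 6·15=90, #2→Kent 3·16=48, #3→Orton 9·11=99, #4→Orton 4·11=44. Service cost 281.
{Calder, Kent}: service cost 301
{Calder, Orton}: service cost 359
Among all 6 size-2 choices, {Orton, Kent} is lowest.

Choose Orton and Kent; total service cost 281.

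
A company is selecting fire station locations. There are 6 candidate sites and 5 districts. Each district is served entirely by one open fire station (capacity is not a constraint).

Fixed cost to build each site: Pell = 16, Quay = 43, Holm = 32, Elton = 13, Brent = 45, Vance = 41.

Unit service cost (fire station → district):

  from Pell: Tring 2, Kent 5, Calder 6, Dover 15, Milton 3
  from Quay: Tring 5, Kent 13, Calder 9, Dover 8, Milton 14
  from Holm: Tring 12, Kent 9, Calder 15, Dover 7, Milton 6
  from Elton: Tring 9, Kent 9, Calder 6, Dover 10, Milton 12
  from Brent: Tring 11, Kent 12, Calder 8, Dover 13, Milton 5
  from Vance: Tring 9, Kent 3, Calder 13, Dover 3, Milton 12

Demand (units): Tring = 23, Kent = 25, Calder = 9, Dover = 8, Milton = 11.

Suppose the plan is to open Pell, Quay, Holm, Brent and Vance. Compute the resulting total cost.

Each district is assigned to its cheapest site among the open ones.
{Pell, Quay, Holm, Brent, Vance}: Tring→Pell 2·23=46, Kent→Vance 3·25=75, Calder→Pell 6·9=54, Dover→Vance 3·8=24, Milton→Pell 3·11=33. Service 232; fixed 177; total 409.

Total cost: 409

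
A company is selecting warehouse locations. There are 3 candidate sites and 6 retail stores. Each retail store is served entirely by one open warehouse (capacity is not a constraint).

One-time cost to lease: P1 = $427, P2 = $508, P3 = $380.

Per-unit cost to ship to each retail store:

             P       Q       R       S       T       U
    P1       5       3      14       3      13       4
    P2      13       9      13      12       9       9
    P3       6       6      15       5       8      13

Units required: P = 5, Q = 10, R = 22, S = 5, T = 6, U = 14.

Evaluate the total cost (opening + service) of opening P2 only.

Each retail store is assigned to its cheapest site among the open ones.
{P2}: P→P2 13·5=65, Q→P2 9·10=90, R→P2 13·22=286, S→P2 12·5=60, T→P2 9·6=54, U→P2 9·14=126. Service 681; fixed 508; total 1189.

Total cost: 1189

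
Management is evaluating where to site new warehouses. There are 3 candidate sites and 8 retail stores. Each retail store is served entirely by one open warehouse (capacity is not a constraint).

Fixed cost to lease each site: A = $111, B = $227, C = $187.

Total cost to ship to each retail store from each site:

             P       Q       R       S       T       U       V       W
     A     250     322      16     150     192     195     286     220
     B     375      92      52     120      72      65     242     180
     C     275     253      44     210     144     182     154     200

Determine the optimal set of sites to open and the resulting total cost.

For any fixed open set, each retail store goes to its cheapest open site; total = fixed + service.
{A, B}: P→A 250, Q→B 92, R→A 16, S→B 120, T→B 72, U→B 65, V→B 242, W→B 180. Service 1037; fixed 338; total 1375.
{B, C}: service 1002 + fixed 414 = 1416
{B}: service 1198 + fixed 227 = 1425
{A, B, C}: P→A 250, Q→B 92, R→A 16, S→B 120, T→B 72, U→B 65, V→C 154, W→B 180. Service 949; fixed 525; total 1474.
No other subset beats 1375.

Open A and B; minimum total cost 1375.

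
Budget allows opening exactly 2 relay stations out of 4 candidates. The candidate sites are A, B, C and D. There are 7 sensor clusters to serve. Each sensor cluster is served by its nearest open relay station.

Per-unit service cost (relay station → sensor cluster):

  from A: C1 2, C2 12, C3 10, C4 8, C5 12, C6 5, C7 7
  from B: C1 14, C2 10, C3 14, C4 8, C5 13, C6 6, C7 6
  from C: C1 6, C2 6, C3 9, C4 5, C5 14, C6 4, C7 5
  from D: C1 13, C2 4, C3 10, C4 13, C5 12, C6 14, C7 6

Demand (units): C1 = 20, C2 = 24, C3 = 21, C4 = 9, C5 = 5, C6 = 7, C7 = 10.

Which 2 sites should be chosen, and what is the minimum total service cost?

With exactly 2 open, each sensor cluster uses its cheapest among the chosen.
{A, C}: C1→A 2·20=40, C2→C 6·24=144, C3→C 9·21=189, C4→C 5·9=45, C5→A 12·5=60, C6→C 4·7=28, C7→C 5·10=50. Service cost 556.
{A, D}: service cost 573
{C, D}: service cost 588
Among all 6 size-2 choices, {A, C} is lowest.

Choose A and C; total service cost 556.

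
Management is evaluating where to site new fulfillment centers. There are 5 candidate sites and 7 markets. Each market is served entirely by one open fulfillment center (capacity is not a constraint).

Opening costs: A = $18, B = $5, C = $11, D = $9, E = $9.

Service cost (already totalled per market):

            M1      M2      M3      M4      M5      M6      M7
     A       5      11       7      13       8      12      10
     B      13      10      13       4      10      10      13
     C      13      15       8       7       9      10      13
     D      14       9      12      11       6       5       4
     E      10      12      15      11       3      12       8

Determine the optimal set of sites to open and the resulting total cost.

For any fixed open set, each market goes to its cheapest open site; total = fixed + service.
{B, D}: M1→B 13, M2→D 9, M3→D 12, M4→B 4, M5→D 6, M6→D 5, M7→D 4. Service 53; fixed 14; total 67.
{B, D, E}: M1→E 10, M2→D 9, M3→D 12, M4→B 4, M5→E 3, M6→D 5, M7→D 4. Service 47; fixed 23; total 70.
{D}: service 61 + fixed 9 = 70
{A, B, C, D, E}: service 37 + fixed 52 = 89
No other subset beats 67.

Open B and D; minimum total cost 67.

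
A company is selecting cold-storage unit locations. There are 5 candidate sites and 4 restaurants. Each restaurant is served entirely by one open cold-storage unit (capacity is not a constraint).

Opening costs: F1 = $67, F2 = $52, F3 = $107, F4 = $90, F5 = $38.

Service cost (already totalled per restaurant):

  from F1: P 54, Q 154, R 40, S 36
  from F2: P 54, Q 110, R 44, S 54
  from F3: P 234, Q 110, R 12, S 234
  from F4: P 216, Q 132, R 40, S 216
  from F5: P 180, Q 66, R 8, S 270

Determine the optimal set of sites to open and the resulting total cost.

Open F1 and F5; minimum total cost 269.

For any fixed open set, each restaurant goes to its cheapest open site; total = fixed + service.
{F1, F5}: P→F1 54, Q→F5 66, R→F5 8, S→F1 36. Service 164; fixed 105; total 269.
{F2, F5}: service 182 + fixed 90 = 272
{F2}: P→F2 54, Q→F2 110, R→F2 44, S→F2 54. Service 262; fixed 52; total 314.
{F1, F2, F3, F4, F5}: service 164 + fixed 354 = 518
No other subset beats 269.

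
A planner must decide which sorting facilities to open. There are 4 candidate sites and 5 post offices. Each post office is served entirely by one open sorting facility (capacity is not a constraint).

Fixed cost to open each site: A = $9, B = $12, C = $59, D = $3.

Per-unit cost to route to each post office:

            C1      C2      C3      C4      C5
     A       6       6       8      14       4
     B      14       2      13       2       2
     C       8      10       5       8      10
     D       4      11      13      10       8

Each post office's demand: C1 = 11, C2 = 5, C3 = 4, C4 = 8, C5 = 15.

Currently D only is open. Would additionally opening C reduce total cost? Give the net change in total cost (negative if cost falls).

No — net change +6 (cost rises by 6).

Current service cost with {D}: 351.
Adding C: each post office re-picks its cheapest; new service cost 298, saving 53.
Extra fixed cost: 59. Net change = 59 − 53 = 6.
(Totals: 354 → 360.)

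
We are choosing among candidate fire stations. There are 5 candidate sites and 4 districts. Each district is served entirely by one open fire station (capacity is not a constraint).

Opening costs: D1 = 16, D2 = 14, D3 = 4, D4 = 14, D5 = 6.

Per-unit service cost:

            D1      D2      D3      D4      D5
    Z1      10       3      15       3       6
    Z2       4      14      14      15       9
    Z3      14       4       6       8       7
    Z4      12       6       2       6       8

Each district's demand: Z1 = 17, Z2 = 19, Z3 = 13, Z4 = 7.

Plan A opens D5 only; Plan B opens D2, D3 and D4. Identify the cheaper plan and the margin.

Plan B is cheaper by 11.

Plan A: {D5}: Z1→D5 6·17=102, Z2→D5 9·19=171, Z3→D5 7·13=91, Z4→D5 8·7=56. Service 420; fixed 6; total 426.
Plan B: {D2, D3, D4}: Z1→D2 3·17=51, Z2→D2 14·19=266, Z3→D2 4·13=52, Z4→D3 2·7=14. Service 383; fixed 32; total 415.
Difference: |426 − 415| = 11.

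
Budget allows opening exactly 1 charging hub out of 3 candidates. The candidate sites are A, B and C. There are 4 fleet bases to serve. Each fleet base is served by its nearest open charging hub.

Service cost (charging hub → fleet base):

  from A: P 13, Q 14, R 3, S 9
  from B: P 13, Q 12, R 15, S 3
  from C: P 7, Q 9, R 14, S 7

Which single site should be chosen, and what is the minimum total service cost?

Choose C only; total service cost 37.

With exactly 1 open, each fleet base uses its cheapest among the chosen.
{C}: P→C 7, Q→C 9, R→C 14, S→C 7. Service cost 37.
{A}: service cost 39
{B}: service cost 43
Among all 3 size-1 choices, {C} is lowest.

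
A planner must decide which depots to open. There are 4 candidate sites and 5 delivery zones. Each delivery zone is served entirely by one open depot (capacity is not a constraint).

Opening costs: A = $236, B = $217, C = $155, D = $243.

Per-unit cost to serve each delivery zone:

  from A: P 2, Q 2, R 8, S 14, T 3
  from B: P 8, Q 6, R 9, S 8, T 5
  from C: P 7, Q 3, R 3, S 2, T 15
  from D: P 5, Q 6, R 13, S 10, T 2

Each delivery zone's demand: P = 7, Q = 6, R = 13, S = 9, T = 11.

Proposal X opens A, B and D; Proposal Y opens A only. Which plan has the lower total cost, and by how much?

Proposal X: {A, B, D}: P→A 2·7=14, Q→A 2·6=12, R→A 8·13=104, S→B 8·9=72, T→D 2·11=22. Service 224; fixed 696; total 920.
Proposal Y: {A}: P→A 2·7=14, Q→A 2·6=12, R→A 8·13=104, S→A 14·9=126, T→A 3·11=33. Service 289; fixed 236; total 525.
Difference: |920 − 525| = 395.

Proposal Y is cheaper by 395.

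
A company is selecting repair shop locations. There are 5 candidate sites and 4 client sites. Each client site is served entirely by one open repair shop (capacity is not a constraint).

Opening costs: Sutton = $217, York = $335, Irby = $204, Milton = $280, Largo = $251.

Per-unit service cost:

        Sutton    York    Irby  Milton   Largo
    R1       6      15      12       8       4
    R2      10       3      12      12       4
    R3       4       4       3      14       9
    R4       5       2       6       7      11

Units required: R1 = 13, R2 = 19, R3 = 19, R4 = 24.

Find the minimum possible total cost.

For any fixed open set, each client site goes to its cheapest open site; total = fixed + service.
{Sutton}: R1→Sutton 6·13=78, R2→Sutton 10·19=190, R3→Sutton 4·19=76, R4→Sutton 5·24=120. Service 464; fixed 217; total 681.
{York}: R1→York 15·13=195, R2→York 3·19=57, R3→York 4·19=76, R4→York 2·24=48. Service 376; fixed 335; total 711.
{Irby, Largo}: service 329 + fixed 455 = 784
{Sutton, York, Irby, Milton, Largo}: service 214 + fixed 1287 = 1501
No other subset beats 681.

Minimum total cost: 681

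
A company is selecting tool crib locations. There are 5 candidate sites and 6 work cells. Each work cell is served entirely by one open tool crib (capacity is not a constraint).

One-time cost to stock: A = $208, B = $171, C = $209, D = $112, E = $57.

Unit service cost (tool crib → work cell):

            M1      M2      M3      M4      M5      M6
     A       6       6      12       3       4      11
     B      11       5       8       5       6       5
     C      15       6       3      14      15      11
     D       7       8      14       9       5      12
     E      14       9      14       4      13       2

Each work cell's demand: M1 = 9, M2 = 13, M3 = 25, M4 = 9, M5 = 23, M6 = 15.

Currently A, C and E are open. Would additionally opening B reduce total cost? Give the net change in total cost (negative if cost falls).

No — net change +158 (cost rises by 158).

Current service cost with {A, C, E}: 356.
Adding B: each work cell re-picks its cheapest; new service cost 343, saving 13.
Extra fixed cost: 171. Net change = 171 − 13 = 158.
(Totals: 830 → 988.)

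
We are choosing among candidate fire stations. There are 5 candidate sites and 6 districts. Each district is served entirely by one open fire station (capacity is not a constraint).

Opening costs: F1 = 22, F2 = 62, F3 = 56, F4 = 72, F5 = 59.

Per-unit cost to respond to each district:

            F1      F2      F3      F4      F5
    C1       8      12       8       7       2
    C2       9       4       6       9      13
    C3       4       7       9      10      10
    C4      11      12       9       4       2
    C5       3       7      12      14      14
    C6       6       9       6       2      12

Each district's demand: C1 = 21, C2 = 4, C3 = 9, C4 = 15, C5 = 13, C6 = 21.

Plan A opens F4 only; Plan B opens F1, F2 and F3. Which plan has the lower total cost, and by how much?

Plan A: {F4}: C1→F4 7·21=147, C2→F4 9·4=36, C3→F4 10·9=90, C4→F4 4·15=60, C5→F4 14·13=182, C6→F4 2·21=42. Service 557; fixed 72; total 629.
Plan B: {F1, F2, F3}: C1→F1 8·21=168, C2→F2 4·4=16, C3→F1 4·9=36, C4→F3 9·15=135, C5→F1 3·13=39, C6→F1 6·21=126. Service 520; fixed 140; total 660.
Difference: |629 − 660| = 31.

Plan A is cheaper by 31.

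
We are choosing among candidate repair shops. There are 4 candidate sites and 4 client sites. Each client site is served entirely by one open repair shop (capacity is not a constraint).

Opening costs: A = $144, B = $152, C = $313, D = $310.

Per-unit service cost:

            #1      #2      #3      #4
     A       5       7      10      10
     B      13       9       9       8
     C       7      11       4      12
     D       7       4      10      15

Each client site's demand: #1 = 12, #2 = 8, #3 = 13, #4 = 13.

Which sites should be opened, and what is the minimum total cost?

For any fixed open set, each client site goes to its cheapest open site; total = fixed + service.
{A}: #1→A 5·12=60, #2→A 7·8=56, #3→A 10·13=130, #4→A 10·13=130. Service 376; fixed 144; total 520.
{B}: service 449 + fixed 152 = 601
{A, B}: service 337 + fixed 296 = 633
{A, B, C, D}: service 248 + fixed 919 = 1167
(All 15 nonempty subsets were checked; A only is lowest.)

Open A only; minimum total cost 520.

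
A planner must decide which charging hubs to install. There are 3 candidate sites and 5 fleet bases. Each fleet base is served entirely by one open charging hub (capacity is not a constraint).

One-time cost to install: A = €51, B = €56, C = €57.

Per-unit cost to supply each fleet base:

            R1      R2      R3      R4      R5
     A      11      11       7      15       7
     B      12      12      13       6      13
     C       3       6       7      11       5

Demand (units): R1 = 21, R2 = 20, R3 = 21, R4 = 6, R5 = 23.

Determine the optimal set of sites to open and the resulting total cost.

Open C only; minimum total cost 568.

For any fixed open set, each fleet base goes to its cheapest open site; total = fixed + service.
{C}: R1→C 3·21=63, R2→C 6·20=120, R3→C 7·21=147, R4→C 11·6=66, R5→C 5·23=115. Service 511; fixed 57; total 568.
{B, C}: R1→C 3·21=63, R2→C 6·20=120, R3→C 7·21=147, R4→B 6·6=36, R5→C 5·23=115. Service 481; fixed 113; total 594.
{A, C}: service 511 + fixed 108 = 619
{A, B, C}: service 481 + fixed 164 = 645
No other subset beats 568.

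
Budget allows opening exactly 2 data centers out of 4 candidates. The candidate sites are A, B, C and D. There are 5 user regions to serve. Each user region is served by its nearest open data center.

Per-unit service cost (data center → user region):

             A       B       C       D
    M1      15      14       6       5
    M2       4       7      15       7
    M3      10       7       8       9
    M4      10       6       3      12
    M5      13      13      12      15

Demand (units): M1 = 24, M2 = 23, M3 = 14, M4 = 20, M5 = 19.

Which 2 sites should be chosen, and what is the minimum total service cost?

Choose A and C; total service cost 636.

With exactly 2 open, each user region uses its cheapest among the chosen.
{A, C}: M1→C 6·24=144, M2→A 4·23=92, M3→C 8·14=112, M4→C 3·20=60, M5→C 12·19=228. Service cost 636.
{C, D}: service cost 681
{B, C}: service cost 691
Among all 6 size-2 choices, {A, C} is lowest.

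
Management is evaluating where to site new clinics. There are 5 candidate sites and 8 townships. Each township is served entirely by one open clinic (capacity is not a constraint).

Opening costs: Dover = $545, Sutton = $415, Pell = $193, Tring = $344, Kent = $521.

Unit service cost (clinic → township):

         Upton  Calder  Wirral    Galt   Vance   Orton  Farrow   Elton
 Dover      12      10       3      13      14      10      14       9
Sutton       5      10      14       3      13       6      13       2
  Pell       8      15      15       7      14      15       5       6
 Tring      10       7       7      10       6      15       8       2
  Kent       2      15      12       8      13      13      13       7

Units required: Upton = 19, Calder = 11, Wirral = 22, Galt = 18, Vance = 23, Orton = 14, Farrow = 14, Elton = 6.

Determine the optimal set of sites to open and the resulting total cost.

Open Tring only; minimum total cost 1417.

For any fixed open set, each township goes to its cheapest open site; total = fixed + service.
{Tring}: Upton→Tring 10·19=190, Calder→Tring 7·11=77, Wirral→Tring 7·22=154, Galt→Tring 10·18=180, Vance→Tring 6·23=138, Orton→Tring 15·14=210, Farrow→Tring 8·14=112, Elton→Tring 2·6=12. Service 1073; fixed 344; total 1417.
{Pell, Tring}: Upton→Pell 8·19=152, Calder→Tring 7·11=77, Wirral→Tring 7·22=154, Galt→Pell 7·18=126, Vance→Tring 6·23=138, Orton→Pell 15·14=210, Farrow→Pell 5·14=70, Elton→Tring 2·6=12. Service 939; fixed 537; total 1476.
{Sutton, Tring}: Upton→Sutton 5·19=95, Calder→Tring 7·11=77, Wirral→Tring 7·22=154, Galt→Sutton 3·18=54, Vance→Tring 6·23=138, Orton→Sutton 6·14=84, Farrow→Tring 8·14=112, Elton→Sutton 2·6=12. Service 726; fixed 759; total 1485.
{Dover, Sutton, Pell, Tring, Kent}: service 539 + fixed 2018 = 2557
No other subset beats 1417.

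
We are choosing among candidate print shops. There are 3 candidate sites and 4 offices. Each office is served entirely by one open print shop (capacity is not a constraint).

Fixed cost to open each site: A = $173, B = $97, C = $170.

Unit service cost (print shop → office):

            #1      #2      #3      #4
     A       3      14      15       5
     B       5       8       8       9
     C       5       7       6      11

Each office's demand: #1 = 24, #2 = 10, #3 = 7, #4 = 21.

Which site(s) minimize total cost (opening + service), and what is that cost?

Open B only; minimum total cost 542.

For any fixed open set, each office goes to its cheapest open site; total = fixed + service.
{B}: #1→B 5·24=120, #2→B 8·10=80, #3→B 8·7=56, #4→B 9·21=189. Service 445; fixed 97; total 542.
{A, B}: #1→A 3·24=72, #2→B 8·10=80, #3→B 8·7=56, #4→A 5·21=105. Service 313; fixed 270; total 583.
{A}: service 422 + fixed 173 = 595
{A, B, C}: service 289 + fixed 440 = 729
No other subset beats 542.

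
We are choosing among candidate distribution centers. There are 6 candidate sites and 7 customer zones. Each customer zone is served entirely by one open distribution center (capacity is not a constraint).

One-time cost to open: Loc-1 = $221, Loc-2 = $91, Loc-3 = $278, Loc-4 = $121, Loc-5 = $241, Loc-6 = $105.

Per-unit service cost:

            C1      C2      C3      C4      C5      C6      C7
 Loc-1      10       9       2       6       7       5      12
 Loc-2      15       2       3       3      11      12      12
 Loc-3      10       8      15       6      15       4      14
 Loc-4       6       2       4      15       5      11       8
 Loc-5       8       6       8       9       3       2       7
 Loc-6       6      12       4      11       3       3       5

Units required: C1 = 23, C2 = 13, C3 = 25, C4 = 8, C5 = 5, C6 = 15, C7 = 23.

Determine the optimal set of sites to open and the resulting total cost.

Open Loc-2 and Loc-6; minimum total cost 634.

For any fixed open set, each customer zone goes to its cheapest open site; total = fixed + service.
{Loc-2, Loc-6}: C1→Loc-6 6·23=138, C2→Loc-2 2·13=26, C3→Loc-2 3·25=75, C4→Loc-2 3·8=24, C5→Loc-6 3·5=15, C6→Loc-6 3·15=45, C7→Loc-6 5·23=115. Service 438; fixed 196; total 634.
{Loc-4, Loc-6}: C1→Loc-4 6·23=138, C2→Loc-4 2·13=26, C3→Loc-4 4·25=100, C4→Loc-6 11·8=88, C5→Loc-6 3·5=15, C6→Loc-6 3·15=45, C7→Loc-6 5·23=115. Service 527; fixed 226; total 753.
{Loc-2, Loc-4, Loc-6}: service 438 + fixed 317 = 755
{Loc-1, Loc-2, Loc-3, Loc-4, Loc-5, Loc-6}: C1→Loc-4 6·23=138, C2→Loc-2 2·13=26, C3→Loc-1 2·25=50, C4→Loc-2 3·8=24, C5→Loc-5 3·5=15, C6→Loc-5 2·15=30, C7→Loc-6 5·23=115. Service 398; fixed 1057; total 1455.
No other subset beats 634.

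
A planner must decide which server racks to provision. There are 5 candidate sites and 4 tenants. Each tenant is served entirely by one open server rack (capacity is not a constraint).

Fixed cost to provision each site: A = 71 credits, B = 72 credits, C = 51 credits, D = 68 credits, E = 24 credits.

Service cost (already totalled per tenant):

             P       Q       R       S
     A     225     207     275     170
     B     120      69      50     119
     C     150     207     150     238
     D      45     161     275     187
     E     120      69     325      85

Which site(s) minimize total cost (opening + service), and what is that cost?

Open B, D and E; minimum total cost 413.

For any fixed open set, each tenant goes to its cheapest open site; total = fixed + service.
{B, D, E}: P→D 45, Q→B 69, R→B 50, S→E 85. Service 249; fixed 164; total 413.
{B, E}: service 324 + fixed 96 = 420
{B, D}: service 283 + fixed 140 = 423
{A, B, C, D, E}: P→D 45, Q→B 69, R→B 50, S→E 85. Service 249; fixed 286; total 535.
No other subset beats 413.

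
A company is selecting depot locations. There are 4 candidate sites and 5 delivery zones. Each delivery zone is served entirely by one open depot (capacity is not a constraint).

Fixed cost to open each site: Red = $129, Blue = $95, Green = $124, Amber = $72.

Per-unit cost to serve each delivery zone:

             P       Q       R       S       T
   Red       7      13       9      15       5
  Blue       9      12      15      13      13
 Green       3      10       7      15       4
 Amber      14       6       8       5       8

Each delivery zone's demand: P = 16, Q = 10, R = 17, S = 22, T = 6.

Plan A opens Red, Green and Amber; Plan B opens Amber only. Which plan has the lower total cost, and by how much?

Plan B is cheaper by 36.

Plan A: {Red, Green, Amber}: P→Green 3·16=48, Q→Amber 6·10=60, R→Green 7·17=119, S→Amber 5·22=110, T→Green 4·6=24. Service 361; fixed 325; total 686.
Plan B: {Amber}: P→Amber 14·16=224, Q→Amber 6·10=60, R→Amber 8·17=136, S→Amber 5·22=110, T→Amber 8·6=48. Service 578; fixed 72; total 650.
Difference: |686 − 650| = 36.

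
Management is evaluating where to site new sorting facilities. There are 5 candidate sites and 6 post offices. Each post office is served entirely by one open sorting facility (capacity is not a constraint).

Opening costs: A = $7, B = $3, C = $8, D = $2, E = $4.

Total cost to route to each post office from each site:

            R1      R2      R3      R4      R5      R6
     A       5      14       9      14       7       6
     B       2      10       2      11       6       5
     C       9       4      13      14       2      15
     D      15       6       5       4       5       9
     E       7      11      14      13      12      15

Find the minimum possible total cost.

For any fixed open set, each post office goes to its cheapest open site; total = fixed + service.
{B, D}: R1→B 2, R2→D 6, R3→B 2, R4→D 4, R5→D 5, R6→B 5. Service 24; fixed 5; total 29.
{B, C, D}: R1→B 2, R2→C 4, R3→B 2, R4→D 4, R5→C 2, R6→B 5. Service 19; fixed 13; total 32.
{B, D, E}: service 24 + fixed 9 = 33
{A, B, C, D, E}: R1→B 2, R2→C 4, R3→B 2, R4→D 4, R5→C 2, R6→B 5. Service 19; fixed 24; total 43.
No other subset beats 29.

Minimum total cost: 29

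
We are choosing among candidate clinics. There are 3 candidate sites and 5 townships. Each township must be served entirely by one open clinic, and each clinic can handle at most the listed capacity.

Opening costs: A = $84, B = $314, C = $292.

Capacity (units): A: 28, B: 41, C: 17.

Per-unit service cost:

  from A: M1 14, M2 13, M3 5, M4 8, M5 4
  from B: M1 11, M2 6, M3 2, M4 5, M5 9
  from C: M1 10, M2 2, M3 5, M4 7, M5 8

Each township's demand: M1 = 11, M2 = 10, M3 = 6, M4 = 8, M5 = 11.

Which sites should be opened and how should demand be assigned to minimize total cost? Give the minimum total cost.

Minimum total cost: 675

Open {A, B}: M1→B 11·11=121, M2→B 6·10=60, M3→B 2·6=12, M4→B 5·8=40, M5→A 4·11=44.
Loads: A carries 11/28, B carries 35/41. Service 277; fixed 398; total 675.
Next best feasible plan costs 693.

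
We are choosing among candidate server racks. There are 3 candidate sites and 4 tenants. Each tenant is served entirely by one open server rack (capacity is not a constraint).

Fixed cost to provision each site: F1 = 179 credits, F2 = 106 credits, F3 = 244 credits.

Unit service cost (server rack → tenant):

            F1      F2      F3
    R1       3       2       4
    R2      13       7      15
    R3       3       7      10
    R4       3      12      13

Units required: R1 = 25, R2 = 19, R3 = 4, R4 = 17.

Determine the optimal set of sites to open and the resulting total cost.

Open F2 only; minimum total cost 521.

For any fixed open set, each tenant goes to its cheapest open site; total = fixed + service.
{F2}: R1→F2 2·25=50, R2→F2 7·19=133, R3→F2 7·4=28, R4→F2 12·17=204. Service 415; fixed 106; total 521.
{F1, F2}: service 246 + fixed 285 = 531
{F1}: service 385 + fixed 179 = 564
{F1, F2, F3}: service 246 + fixed 529 = 775
No other subset beats 521.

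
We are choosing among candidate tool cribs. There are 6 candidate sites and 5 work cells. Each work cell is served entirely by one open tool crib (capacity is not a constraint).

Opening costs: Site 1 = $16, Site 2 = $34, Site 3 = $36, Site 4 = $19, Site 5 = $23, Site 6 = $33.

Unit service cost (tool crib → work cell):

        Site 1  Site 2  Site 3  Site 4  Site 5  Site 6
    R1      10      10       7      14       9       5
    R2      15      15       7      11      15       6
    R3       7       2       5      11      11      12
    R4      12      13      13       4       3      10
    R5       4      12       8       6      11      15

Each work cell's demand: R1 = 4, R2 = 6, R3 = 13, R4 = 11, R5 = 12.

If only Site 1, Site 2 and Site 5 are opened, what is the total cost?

Total cost: 306

Each work cell is assigned to its cheapest site among the open ones.
{Site 1, Site 2, Site 5}: R1→Site 5 9·4=36, R2→Site 1 15·6=90, R3→Site 2 2·13=26, R4→Site 5 3·11=33, R5→Site 1 4·12=48. Service 233; fixed 73; total 306.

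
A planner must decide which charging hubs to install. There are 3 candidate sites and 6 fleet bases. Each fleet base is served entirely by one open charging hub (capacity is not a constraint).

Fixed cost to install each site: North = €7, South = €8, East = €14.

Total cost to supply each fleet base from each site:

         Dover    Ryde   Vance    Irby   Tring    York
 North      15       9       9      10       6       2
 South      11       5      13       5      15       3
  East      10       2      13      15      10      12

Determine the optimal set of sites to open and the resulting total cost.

For any fixed open set, each fleet base goes to its cheapest open site; total = fixed + service.
{North, South}: Dover→South 11, Ryde→South 5, Vance→North 9, Irby→South 5, Tring→North 6, York→North 2. Service 38; fixed 15; total 53.
{North}: service 51 + fixed 7 = 58
{North, East}: service 39 + fixed 21 = 60
{North, South, East}: service 34 + fixed 29 = 63
No other subset beats 53.

Open North and South; minimum total cost 53.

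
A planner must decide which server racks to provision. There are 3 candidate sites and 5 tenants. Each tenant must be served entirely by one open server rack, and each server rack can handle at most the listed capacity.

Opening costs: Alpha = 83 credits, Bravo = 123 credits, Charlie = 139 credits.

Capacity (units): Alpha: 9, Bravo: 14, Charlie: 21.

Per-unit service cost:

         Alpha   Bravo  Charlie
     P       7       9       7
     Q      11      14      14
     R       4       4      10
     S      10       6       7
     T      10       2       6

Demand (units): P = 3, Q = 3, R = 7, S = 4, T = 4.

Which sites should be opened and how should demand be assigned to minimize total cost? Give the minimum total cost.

Minimum total cost: 324

Open {Charlie}: P→Charlie 7·3=21, Q→Charlie 14·3=42, R→Charlie 10·7=70, S→Charlie 7·4=28, T→Charlie 6·4=24.
Loads: Charlie carries 21/21. Service 185; fixed 139; total 324.
Next best feasible plan costs 335.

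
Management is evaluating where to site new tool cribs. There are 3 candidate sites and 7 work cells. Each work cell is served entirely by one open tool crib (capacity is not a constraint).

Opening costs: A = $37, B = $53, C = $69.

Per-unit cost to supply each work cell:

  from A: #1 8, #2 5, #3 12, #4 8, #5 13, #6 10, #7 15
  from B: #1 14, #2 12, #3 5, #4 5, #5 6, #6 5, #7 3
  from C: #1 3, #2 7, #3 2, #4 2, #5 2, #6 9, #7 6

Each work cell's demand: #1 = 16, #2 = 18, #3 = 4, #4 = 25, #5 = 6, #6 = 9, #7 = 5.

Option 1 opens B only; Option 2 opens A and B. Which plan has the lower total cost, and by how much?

Option 1: {B}: #1→B 14·16=224, #2→B 12·18=216, #3→B 5·4=20, #4→B 5·25=125, #5→B 6·6=36, #6→B 5·9=45, #7→B 3·5=15. Service 681; fixed 53; total 734.
Option 2: {A, B}: #1→A 8·16=128, #2→A 5·18=90, #3→B 5·4=20, #4→B 5·25=125, #5→B 6·6=36, #6→B 5·9=45, #7→B 3·5=15. Service 459; fixed 90; total 549.
Difference: |734 − 549| = 185.

Option 2 is cheaper by 185.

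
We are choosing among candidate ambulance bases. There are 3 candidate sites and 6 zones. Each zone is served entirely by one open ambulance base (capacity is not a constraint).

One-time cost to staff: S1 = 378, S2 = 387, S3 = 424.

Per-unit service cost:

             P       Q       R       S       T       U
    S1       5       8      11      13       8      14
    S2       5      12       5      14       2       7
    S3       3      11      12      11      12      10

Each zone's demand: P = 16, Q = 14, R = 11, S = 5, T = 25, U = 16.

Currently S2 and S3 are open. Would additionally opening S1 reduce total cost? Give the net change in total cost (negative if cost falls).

Current service cost with {S2, S3}: 474.
Adding S1: each zone re-picks its cheapest; new service cost 432, saving 42.
Extra fixed cost: 378. Net change = 378 − 42 = 336.
(Totals: 1285 → 1621.)

No — net change +336 (cost rises by 336).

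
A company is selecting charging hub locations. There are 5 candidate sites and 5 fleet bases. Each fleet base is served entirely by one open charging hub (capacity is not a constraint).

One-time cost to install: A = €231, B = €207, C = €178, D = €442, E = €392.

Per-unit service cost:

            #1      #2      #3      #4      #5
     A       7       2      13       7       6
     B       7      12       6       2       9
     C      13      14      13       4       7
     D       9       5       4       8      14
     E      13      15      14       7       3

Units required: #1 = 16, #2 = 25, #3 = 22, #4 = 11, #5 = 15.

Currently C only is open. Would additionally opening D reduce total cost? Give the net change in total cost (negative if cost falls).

Yes — net change −45 (cost falls by 45).

Current service cost with {C}: 993.
Adding D: each fleet base re-picks its cheapest; new service cost 506, saving 487.
Extra fixed cost: 442. Net change = 442 − 487 = -45.
(Totals: 1171 → 1126.)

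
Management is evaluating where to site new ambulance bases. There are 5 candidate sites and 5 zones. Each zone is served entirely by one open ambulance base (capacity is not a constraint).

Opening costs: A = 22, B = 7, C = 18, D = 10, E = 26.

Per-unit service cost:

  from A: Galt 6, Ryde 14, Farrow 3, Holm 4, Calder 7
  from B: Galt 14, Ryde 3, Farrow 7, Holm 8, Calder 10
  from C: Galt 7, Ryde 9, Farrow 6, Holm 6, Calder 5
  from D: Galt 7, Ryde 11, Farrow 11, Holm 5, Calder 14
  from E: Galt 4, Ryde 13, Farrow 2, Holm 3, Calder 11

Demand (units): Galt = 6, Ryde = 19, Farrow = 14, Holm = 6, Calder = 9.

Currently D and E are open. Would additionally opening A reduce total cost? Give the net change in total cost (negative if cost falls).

Current service cost with {D, E}: 378.
Adding A: each zone re-picks its cheapest; new service cost 342, saving 36.
Extra fixed cost: 22. Net change = 22 − 36 = -14.
(Totals: 414 → 400.)

Yes — net change −14 (cost falls by 14).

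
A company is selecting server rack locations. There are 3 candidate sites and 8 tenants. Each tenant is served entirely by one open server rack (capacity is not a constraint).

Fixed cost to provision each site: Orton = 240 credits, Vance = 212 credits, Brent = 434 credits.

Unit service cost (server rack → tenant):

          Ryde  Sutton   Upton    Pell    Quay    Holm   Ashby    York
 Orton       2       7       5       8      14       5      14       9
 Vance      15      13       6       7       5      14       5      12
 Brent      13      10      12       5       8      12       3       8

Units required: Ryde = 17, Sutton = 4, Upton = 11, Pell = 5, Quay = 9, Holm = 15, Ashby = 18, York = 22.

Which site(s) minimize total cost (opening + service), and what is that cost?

For any fixed open set, each tenant goes to its cheapest open site; total = fixed + service.
{Orton, Vance}: Ryde→Orton 2·17=34, Sutton→Orton 7·4=28, Upton→Orton 5·11=55, Pell→Vance 7·5=35, Quay→Vance 5·9=45, Holm→Orton 5·15=75, Ashby→Vance 5·18=90, York→Orton 9·22=198. Service 560; fixed 452; total 1012.
{Orton}: Ryde→Orton 2·17=34, Sutton→Orton 7·4=28, Upton→Orton 5·11=55, Pell→Orton 8·5=40, Quay→Orton 14·9=126, Holm→Orton 5·15=75, Ashby→Orton 14·18=252, York→Orton 9·22=198. Service 808; fixed 240; total 1048.
{Orton, Brent}: service 519 + fixed 674 = 1193
{Orton, Vance, Brent}: Ryde→Orton 2·17=34, Sutton→Orton 7·4=28, Upton→Orton 5·11=55, Pell→Brent 5·5=25, Quay→Vance 5·9=45, Holm→Orton 5·15=75, Ashby→Brent 3·18=54, York→Brent 8·22=176. Service 492; fixed 886; total 1378.
No other subset beats 1012.

Open Orton and Vance; minimum total cost 1012.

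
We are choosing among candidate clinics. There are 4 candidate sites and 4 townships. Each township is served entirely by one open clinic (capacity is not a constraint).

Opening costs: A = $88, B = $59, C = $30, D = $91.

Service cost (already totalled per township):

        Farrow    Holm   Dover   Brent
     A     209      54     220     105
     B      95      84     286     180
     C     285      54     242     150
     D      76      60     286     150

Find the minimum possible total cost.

Minimum total cost: 621

For any fixed open set, each township goes to its cheapest open site; total = fixed + service.
{A, B}: Farrow→B 95, Holm→A 54, Dover→A 220, Brent→A 105. Service 474; fixed 147; total 621.
{B, C}: Farrow→B 95, Holm→C 54, Dover→C 242, Brent→C 150. Service 541; fixed 89; total 630.
{A, D}: service 455 + fixed 179 = 634
{A, B, C, D}: service 455 + fixed 268 = 723
No other subset beats 621.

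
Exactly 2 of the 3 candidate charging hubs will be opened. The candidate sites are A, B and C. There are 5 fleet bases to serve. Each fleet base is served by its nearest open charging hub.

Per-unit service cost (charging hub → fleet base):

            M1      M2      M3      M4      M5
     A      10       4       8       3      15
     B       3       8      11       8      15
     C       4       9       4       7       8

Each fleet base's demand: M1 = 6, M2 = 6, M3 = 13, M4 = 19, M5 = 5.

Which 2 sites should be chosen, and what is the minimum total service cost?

Choose A and C; total service cost 197.

With exactly 2 open, each fleet base uses its cheapest among the chosen.
{A, C}: M1→C 4·6=24, M2→A 4·6=24, M3→C 4·13=52, M4→A 3·19=57, M5→C 8·5=40. Service cost 197.
{A, B}: service cost 278
{B, C}: service cost 291
Among all 3 size-2 choices, {A, C} is lowest.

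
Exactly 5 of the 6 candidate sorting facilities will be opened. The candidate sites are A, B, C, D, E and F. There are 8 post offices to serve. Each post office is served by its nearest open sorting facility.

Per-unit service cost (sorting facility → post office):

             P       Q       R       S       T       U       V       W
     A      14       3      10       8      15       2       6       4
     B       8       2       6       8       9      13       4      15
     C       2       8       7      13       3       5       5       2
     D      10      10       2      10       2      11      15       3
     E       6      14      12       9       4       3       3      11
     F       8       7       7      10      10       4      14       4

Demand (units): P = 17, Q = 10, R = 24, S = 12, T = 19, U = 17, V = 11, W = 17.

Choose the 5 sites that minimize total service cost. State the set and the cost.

With exactly 5 open, each post office uses its cheapest among the chosen.
{A, B, C, D, E}: P→C 2·17=34, Q→B 2·10=20, R→D 2·24=48, S→A 8·12=96, T→D 2·19=38, U→A 2·17=34, V→E 3·11=33, W→C 2·17=34. Service cost 337.
{A, C, D, E, F}: service cost 347
{A, B, C, D, F}: service cost 348
Among all 6 size-5 choices, {A, B, C, D, E} is lowest.

Choose A, B, C, D and E; total service cost 337.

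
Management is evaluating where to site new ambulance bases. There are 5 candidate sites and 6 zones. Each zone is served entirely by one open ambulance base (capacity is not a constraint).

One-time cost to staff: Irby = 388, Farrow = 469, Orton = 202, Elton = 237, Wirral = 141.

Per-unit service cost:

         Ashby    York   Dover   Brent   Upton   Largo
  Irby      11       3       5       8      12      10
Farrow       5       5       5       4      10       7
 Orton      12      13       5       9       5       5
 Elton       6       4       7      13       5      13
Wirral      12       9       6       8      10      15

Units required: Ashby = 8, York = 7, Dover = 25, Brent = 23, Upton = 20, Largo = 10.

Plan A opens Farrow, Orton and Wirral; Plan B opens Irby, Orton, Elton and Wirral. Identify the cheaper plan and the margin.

Plan A: {Farrow, Orton, Wirral}: Ashby→Farrow 5·8=40, York→Farrow 5·7=35, Dover→Farrow 5·25=125, Brent→Farrow 4·23=92, Upton→Orton 5·20=100, Largo→Orton 5·10=50. Service 442; fixed 812; total 1254.
Plan B: {Irby, Orton, Elton, Wirral}: Ashby→Elton 6·8=48, York→Irby 3·7=21, Dover→Irby 5·25=125, Brent→Irby 8·23=184, Upton→Orton 5·20=100, Largo→Orton 5·10=50. Service 528; fixed 968; total 1496.
Difference: |1254 − 1496| = 242.

Plan A is cheaper by 242.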